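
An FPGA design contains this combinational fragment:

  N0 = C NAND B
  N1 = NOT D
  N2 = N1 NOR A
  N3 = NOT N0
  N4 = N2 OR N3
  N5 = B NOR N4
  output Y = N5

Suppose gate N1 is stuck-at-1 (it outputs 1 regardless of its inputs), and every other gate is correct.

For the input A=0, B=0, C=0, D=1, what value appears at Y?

1

Propagate with N1 forced: N0=1, N1=1 [stuck-at-1], N2=0, N3=0, N4=0, N5=1.
So Y = 1. (Without the fault it would be 0.)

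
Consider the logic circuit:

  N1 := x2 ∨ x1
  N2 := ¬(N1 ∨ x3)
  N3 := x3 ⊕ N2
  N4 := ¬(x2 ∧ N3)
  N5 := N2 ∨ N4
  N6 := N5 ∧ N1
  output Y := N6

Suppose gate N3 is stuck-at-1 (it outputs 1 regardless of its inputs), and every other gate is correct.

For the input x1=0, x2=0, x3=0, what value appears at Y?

0

Propagate with N3 forced: N1=0, N2=1, N3=1 [stuck-at-1], N4=1, N5=1, N6=0.
So Y = 0. (Same as the fault-free value — the fault is masked on this input.)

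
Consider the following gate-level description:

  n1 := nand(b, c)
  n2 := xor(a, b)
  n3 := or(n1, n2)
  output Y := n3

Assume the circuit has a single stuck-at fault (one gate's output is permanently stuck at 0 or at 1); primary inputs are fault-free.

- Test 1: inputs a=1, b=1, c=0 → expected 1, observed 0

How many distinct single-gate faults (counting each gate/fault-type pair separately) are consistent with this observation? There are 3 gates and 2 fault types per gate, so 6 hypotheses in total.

2

Fault-free: n1=1, n2=0, n3=1 → 1. Observed 0.
  n1 stuck-at-0: output 0 ✓
  n1 stuck-at-1: output 1 ✗
  n2 stuck-at-0: output 1 ✗
  n2 stuck-at-1: output 1 ✗
  n3 stuck-at-0: output 0 ✓
  n3 stuck-at-1: output 1 ✗
Consistent faults: {n1 stuck-at-0, n3 stuck-at-0} — 2 in all.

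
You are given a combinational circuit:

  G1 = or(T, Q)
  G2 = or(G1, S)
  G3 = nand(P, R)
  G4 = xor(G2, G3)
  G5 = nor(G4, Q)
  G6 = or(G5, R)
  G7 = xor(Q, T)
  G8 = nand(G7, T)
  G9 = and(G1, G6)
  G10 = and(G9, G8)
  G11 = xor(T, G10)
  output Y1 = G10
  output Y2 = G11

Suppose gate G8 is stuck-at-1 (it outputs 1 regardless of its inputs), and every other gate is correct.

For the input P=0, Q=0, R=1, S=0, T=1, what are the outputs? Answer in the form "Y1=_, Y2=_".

Propagate with G8 forced: G1=1, G2=1, G3=1, G4=0, G5=1, G6=1, G7=1, G8=1 [stuck-at-1], G9=1, G10=1, G11=0.
So the outputs are Y1=1, Y2=0. (Without the fault they would be Y1=0, Y2=1.)

Y1=1, Y2=0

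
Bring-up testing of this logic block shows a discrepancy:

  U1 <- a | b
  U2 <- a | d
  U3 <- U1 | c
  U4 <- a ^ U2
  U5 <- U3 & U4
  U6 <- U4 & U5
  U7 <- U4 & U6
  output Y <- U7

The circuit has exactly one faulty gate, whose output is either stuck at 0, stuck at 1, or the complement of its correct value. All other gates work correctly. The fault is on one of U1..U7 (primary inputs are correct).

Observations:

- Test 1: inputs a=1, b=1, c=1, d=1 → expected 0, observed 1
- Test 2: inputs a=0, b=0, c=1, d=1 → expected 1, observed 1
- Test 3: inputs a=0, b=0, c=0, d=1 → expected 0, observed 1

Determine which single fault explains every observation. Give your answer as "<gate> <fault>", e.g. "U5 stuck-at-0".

U7 stuck-at-1

Fault-free values for test 1 (a=1, b=1, c=1, d=1): U1=1, U2=1, U3=1, U4=0, U5=0, U6=0, U7=0, giving Y=0. Observed 1.
Test 1: faults giving observed 1 are {U2 stuck-at-0, U2 inverted output, U4 stuck-at-1, U4 inverted output, U7 stuck-at-1, U7 inverted output}.
Test 2 (a=0, b=0, c=1, d=1): fault-free U1=0, U2=1, U3=1, U4=1, U5=1, U6=1, U7=1 → 1; observed 1. Eliminates U2 stuck-at-0, U2 inverted output, U4 inverted output, U7 inverted output.
Test 3 (a=0, b=0, c=0, d=1): fault-free U1=0, U2=1, U3=0, U4=1, U5=0, U6=0, U7=0 → 0; observed 1. Eliminates U4 stuck-at-1.
Only U7 stuck-at-1 is consistent with every test.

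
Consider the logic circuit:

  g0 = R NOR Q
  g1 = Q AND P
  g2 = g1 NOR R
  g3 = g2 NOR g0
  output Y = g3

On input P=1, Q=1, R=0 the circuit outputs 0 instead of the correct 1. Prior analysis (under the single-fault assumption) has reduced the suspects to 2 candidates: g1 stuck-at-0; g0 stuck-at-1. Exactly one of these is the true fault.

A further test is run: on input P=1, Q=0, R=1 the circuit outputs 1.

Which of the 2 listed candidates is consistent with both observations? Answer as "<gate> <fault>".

Evaluate each candidate on input P=1, Q=0, R=1:
  g1 stuck-at-0: g0=0, g1=0 [stuck-at-0], g2=0, g3=1 → 1 — matches
  g0 stuck-at-1: g0=1 [stuck-at-1], g1=0, g2=0, g3=0 → 0 — eliminated
Only g1 stuck-at-0 reproduces the observed 1.

g1 stuck-at-0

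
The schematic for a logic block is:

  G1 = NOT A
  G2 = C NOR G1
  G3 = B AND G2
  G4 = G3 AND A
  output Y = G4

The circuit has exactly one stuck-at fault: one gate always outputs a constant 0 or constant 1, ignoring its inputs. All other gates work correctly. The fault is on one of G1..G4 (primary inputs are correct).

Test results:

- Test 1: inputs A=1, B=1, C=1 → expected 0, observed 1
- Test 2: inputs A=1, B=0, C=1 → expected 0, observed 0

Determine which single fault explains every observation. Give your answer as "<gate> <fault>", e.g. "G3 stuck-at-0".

Fault-free values for test 1 (A=1, B=1, C=1): G1=0, G2=0, G3=0, G4=0, giving Y=0. Observed 1.
Test 1: faults giving observed 1 are {G2 stuck-at-1, G3 stuck-at-1, G4 stuck-at-1}.
Test 2 (A=1, B=0, C=1): fault-free G1=0, G2=0, G3=0, G4=0 → 0; observed 0. Eliminates G3 stuck-at-1, G4 stuck-at-1.
Only G2 stuck-at-1 is consistent with every test.

G2 stuck-at-1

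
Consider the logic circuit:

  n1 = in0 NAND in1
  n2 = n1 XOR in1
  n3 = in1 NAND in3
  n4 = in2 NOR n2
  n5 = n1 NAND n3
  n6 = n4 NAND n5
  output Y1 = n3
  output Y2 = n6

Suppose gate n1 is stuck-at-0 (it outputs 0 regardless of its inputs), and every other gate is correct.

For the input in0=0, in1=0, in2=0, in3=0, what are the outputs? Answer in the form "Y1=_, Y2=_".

Propagate with n1 forced: n1=0 [stuck-at-0], n2=0, n3=1, n4=1, n5=1, n6=0.
So the outputs are Y1=1, Y2=0. (Without the fault they would be Y1=1, Y2=1.)

Y1=1, Y2=0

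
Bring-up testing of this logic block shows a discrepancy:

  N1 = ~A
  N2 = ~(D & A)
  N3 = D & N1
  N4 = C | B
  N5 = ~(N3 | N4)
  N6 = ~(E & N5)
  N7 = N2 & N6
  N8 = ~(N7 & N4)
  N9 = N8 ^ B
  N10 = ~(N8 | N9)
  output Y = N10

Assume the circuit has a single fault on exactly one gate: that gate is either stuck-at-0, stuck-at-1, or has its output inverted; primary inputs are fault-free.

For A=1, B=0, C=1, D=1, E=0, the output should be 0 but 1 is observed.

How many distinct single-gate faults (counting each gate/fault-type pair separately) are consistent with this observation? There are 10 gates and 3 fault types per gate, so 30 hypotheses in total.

8

Fault-free: N1=0, N2=0, N3=0, N4=1, N5=0, N6=1, N7=0, N8=1, N9=1, N10=0 → 0. Observed 1.
  N1: none of the 3 fault types match ✗
  N2: stuck-at-1, inverted output ✓; others ✗
  N3: none of the 3 fault types match ✗
  N4: none of the 3 fault types match ✗
  N5: none of the 3 fault types match ✗
  N6: none of the 3 fault types match ✗
  N7: stuck-at-1, inverted output ✓; others ✗
  N8: stuck-at-0, inverted output ✓; others ✗
  N9: none of the 3 fault types match ✗
  N10: stuck-at-1, inverted output ✓; others ✗
Consistent faults: {N2 stuck-at-1, N2 inverted output, N7 stuck-at-1, N7 inverted output, N8 stuck-at-0, N8 inverted output, N10 stuck-at-1, N10 inverted output} — 8 in all.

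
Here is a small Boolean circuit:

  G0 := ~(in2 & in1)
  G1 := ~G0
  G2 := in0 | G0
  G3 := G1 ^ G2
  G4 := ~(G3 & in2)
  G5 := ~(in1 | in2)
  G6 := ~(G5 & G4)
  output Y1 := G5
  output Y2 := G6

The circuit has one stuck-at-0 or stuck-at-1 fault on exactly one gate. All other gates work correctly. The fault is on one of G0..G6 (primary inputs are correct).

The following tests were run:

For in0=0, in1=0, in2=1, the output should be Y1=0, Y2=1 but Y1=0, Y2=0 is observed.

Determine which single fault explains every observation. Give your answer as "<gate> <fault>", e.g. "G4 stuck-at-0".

Fault-free values for test 1 (in0=0, in1=0, in2=1): G0=1, G1=0, G2=1, G3=1, G4=0, G5=0, G6=1, giving Y1=0, Y2=1. Observed Y1=0, Y2=0.
Test 1: faults giving observed Y1=0, Y2=0 are {G6 stuck-at-0}.
Only G6 stuck-at-0 is consistent with every test.

G6 stuck-at-0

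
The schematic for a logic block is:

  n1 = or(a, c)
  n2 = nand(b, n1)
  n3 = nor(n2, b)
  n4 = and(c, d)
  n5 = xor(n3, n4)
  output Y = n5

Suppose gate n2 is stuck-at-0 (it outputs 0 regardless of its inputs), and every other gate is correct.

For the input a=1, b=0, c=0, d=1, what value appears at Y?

Propagate with n2 forced: n1=1, n2=0 [stuck-at-0], n3=1, n4=0, n5=1.
So Y = 1. (Without the fault it would be 0.)

1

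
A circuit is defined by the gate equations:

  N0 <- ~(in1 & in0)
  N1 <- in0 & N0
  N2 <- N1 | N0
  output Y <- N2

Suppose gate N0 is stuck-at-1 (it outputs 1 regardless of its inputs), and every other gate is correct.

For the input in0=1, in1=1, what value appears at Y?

Propagate with N0 forced: N0=1 [stuck-at-1], N1=1, N2=1.
So Y = 1. (Without the fault it would be 0.)

1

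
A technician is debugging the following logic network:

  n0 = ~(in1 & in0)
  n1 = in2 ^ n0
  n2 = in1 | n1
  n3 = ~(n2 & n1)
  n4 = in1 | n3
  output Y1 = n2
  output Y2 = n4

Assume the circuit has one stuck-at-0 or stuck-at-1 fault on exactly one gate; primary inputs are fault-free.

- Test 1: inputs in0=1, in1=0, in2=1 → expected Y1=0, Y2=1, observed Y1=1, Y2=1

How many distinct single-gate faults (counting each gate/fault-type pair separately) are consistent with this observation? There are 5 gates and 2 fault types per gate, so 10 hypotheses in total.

Fault-free: n0=1, n1=0, n2=0, n3=1, n4=1 → Y1=0, Y2=1. Observed Y1=1, Y2=1.
  n0 stuck-at-0: output Y1=1, Y2=0 ✗
  n0 stuck-at-1: output Y1=0, Y2=1 ✗
  n1 stuck-at-0: output Y1=0, Y2=1 ✗
  n1 stuck-at-1: output Y1=1, Y2=0 ✗
  n2 stuck-at-0: output Y1=0, Y2=1 ✗
  n2 stuck-at-1: output Y1=1, Y2=1 ✓
  n3 stuck-at-0: output Y1=0, Y2=0 ✗
  n3 stuck-at-1: output Y1=0, Y2=1 ✗
  n4 stuck-at-0: output Y1=0, Y2=0 ✗
  n4 stuck-at-1: output Y1=0, Y2=1 ✗
Consistent faults: {n2 stuck-at-1} — 1 in all.

1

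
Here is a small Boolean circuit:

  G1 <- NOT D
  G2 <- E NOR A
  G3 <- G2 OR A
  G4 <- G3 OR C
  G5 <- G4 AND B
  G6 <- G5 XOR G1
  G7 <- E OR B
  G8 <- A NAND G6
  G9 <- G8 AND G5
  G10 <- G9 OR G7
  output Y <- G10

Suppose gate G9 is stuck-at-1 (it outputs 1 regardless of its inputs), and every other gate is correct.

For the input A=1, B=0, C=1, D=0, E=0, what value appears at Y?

1

Propagate with G9 forced: G1=1, G2=0, G3=1, G4=1, G5=0, G6=1, G7=0, G8=0, G9=1 [stuck-at-1], G10=1.
So Y = 1. (Without the fault it would be 0.)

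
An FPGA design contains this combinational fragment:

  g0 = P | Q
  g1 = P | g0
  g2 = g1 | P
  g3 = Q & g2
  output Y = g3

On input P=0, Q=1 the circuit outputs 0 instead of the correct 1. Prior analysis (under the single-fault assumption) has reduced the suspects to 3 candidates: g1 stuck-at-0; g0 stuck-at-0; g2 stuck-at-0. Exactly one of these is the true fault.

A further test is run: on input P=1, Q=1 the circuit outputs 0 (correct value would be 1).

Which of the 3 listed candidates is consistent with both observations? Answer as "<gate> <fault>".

g2 stuck-at-0

Evaluate each candidate on input P=1, Q=1:
  g1 stuck-at-0: g0=1, g1=0 [stuck-at-0], g2=1, g3=1 → 1 — eliminated
  g0 stuck-at-0: g0=0 [stuck-at-0], g1=1, g2=1, g3=1 → 1 — eliminated
  g2 stuck-at-0: g0=1, g1=1, g2=0 [stuck-at-0], g3=0 → 0 — matches
Only g2 stuck-at-0 reproduces the observed 0.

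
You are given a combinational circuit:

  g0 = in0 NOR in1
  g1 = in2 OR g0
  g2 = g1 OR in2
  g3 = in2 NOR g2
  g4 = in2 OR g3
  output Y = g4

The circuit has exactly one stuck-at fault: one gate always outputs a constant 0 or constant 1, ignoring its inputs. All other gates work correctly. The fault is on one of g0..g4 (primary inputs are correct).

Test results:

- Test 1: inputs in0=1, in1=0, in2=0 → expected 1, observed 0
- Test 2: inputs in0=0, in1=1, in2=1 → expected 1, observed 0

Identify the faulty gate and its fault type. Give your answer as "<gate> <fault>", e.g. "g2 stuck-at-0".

Fault-free values for test 1 (in0=1, in1=0, in2=0): g0=0, g1=0, g2=0, g3=1, g4=1, giving Y=1. Observed 0.
Test 1: faults giving observed 0 are {g0 stuck-at-1, g1 stuck-at-1, g2 stuck-at-1, g3 stuck-at-0, g4 stuck-at-0}.
Test 2 (in0=0, in1=1, in2=1): fault-free g0=0, g1=1, g2=1, g3=0, g4=1 → 1; observed 0. Eliminates g0 stuck-at-1, g1 stuck-at-1, g2 stuck-at-1, g3 stuck-at-0.
Only g4 stuck-at-0 is consistent with every test.

g4 stuck-at-0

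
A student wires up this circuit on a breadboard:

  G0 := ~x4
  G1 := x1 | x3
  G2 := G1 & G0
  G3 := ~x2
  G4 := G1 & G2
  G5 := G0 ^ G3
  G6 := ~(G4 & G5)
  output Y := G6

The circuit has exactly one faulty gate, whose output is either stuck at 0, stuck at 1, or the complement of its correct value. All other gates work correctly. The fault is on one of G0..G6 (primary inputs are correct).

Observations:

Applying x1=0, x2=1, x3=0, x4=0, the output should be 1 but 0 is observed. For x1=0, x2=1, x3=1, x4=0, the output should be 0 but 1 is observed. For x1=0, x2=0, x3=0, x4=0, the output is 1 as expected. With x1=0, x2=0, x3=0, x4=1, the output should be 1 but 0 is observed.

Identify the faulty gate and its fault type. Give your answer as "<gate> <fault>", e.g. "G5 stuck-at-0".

Fault-free values for test 1 (x1=0, x2=1, x3=0, x4=0): G0=1, G1=0, G2=0, G3=0, G4=0, G5=1, G6=1, giving Y=1. Observed 0.
Test 1: faults giving observed 0 are {G1 stuck-at-1, G1 inverted output, G4 stuck-at-1, G4 inverted output, G6 stuck-at-0, G6 inverted output}.
Test 2 (x1=0, x2=1, x3=1, x4=0): fault-free G0=1, G1=1, G2=1, G3=0, G4=1, G5=1, G6=0 → 0; observed 1. Eliminates G1 stuck-at-1, G4 stuck-at-1, G6 stuck-at-0.
Test 3 (x1=0, x2=0, x3=0, x4=0): fault-free G0=1, G1=0, G2=0, G3=1, G4=0, G5=0, G6=1 → 1; observed 1. Eliminates G6 inverted output.
Test 4 (x1=0, x2=0, x3=0, x4=1): fault-free G0=0, G1=0, G2=0, G3=1, G4=0, G5=1, G6=1 → 1; observed 0. Eliminates G1 inverted output.
Only G4 inverted output is consistent with every test.

G4 inverted output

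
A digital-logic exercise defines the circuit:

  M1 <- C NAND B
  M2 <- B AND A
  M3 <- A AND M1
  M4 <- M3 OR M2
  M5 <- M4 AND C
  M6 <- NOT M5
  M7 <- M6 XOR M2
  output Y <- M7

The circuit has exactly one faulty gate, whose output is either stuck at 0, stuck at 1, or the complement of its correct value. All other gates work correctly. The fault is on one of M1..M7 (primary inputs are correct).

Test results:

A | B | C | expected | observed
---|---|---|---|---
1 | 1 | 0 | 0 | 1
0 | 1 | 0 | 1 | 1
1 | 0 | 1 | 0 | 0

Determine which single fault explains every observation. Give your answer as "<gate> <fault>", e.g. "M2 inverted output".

M2 stuck-at-0

Fault-free values for test 1 (A=1, B=1, C=0): M1=1, M2=1, M3=1, M4=1, M5=0, M6=1, M7=0, giving Y=0. Observed 1.
Test 1: faults giving observed 1 are {M2 stuck-at-0, M2 inverted output, M5 stuck-at-1, M5 inverted output, M6 stuck-at-0, M6 inverted output, M7 stuck-at-1, M7 inverted output}.
Test 2 (A=0, B=1, C=0): fault-free M1=1, M2=0, M3=0, M4=0, M5=0, M6=1, M7=1 → 1; observed 1. Eliminates M2 inverted output, M5 stuck-at-1, M5 inverted output, M6 stuck-at-0, M6 inverted output, M7 inverted output.
Test 3 (A=1, B=0, C=1): fault-free M1=1, M2=0, M3=1, M4=1, M5=1, M6=0, M7=0 → 0; observed 0. Eliminates M7 stuck-at-1.
Only M2 stuck-at-0 is consistent with every test.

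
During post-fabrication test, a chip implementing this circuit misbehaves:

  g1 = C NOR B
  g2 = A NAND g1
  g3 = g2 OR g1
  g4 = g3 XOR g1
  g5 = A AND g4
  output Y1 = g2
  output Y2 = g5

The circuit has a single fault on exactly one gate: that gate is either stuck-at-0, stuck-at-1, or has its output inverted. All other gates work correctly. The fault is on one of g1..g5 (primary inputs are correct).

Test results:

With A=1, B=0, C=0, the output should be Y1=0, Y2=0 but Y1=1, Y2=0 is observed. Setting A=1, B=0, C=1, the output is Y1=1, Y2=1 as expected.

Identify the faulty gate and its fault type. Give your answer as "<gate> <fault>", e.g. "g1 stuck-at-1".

Fault-free values for test 1 (A=1, B=0, C=0): g1=1, g2=0, g3=1, g4=0, g5=0, giving Y1=0, Y2=0. Observed Y1=1, Y2=0.
Test 1: faults giving observed Y1=1, Y2=0 are {g2 stuck-at-1, g2 inverted output}.
Test 2 (A=1, B=0, C=1): fault-free g1=0, g2=1, g3=1, g4=1, g5=1 → Y1=1, Y2=1; observed Y1=1, Y2=1. Eliminates g2 inverted output.
Only g2 stuck-at-1 is consistent with every test.

g2 stuck-at-1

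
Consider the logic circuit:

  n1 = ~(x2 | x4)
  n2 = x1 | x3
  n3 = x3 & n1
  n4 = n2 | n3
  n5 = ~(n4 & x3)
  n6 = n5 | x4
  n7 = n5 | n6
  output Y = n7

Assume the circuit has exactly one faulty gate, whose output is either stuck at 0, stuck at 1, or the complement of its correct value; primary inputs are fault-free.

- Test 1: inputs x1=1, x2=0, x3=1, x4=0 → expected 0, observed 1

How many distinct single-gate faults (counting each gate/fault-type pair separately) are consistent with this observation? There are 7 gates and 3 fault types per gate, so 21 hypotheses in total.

Fault-free: n1=1, n2=1, n3=1, n4=1, n5=0, n6=0, n7=0 → 0. Observed 1.
  n1: none of the 3 fault types match ✗
  n2: none of the 3 fault types match ✗
  n3: none of the 3 fault types match ✗
  n4: stuck-at-0, inverted output ✓; others ✗
  n5: stuck-at-1, inverted output ✓; others ✗
  n6: stuck-at-1, inverted output ✓; others ✗
  n7: stuck-at-1, inverted output ✓; others ✗
Consistent faults: {n4 stuck-at-0, n4 inverted output, n5 stuck-at-1, n5 inverted output, n6 stuck-at-1, n6 inverted output, n7 stuck-at-1, n7 inverted output} — 8 in all.

8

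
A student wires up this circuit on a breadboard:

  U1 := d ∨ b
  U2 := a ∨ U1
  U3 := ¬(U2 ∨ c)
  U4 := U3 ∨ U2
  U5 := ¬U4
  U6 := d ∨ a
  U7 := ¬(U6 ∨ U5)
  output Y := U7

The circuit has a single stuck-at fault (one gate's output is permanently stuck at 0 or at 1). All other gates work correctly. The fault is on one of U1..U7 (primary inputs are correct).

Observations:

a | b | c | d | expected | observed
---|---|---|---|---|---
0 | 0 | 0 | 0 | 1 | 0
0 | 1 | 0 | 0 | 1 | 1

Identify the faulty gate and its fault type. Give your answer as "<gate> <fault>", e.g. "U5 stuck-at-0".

U3 stuck-at-0

Fault-free values for test 1 (a=0, b=0, c=0, d=0): U1=0, U2=0, U3=1, U4=1, U5=0, U6=0, U7=1, giving Y=1. Observed 0.
Test 1: faults giving observed 0 are {U3 stuck-at-0, U4 stuck-at-0, U5 stuck-at-1, U6 stuck-at-1, U7 stuck-at-0}.
Test 2 (a=0, b=1, c=0, d=0): fault-free U1=1, U2=1, U3=0, U4=1, U5=0, U6=0, U7=1 → 1; observed 1. Eliminates U4 stuck-at-0, U5 stuck-at-1, U6 stuck-at-1, U7 stuck-at-0.
Only U3 stuck-at-0 is consistent with every test.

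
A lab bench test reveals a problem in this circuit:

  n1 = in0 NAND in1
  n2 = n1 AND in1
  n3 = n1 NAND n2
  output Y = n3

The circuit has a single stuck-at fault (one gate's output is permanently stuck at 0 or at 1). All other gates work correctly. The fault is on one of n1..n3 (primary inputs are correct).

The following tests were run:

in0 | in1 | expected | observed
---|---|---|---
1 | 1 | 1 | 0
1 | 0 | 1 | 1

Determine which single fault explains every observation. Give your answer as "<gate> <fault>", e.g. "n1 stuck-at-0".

Fault-free values for test 1 (in0=1, in1=1): n1=0, n2=0, n3=1, giving Y=1. Observed 0.
Test 1: faults giving observed 0 are {n1 stuck-at-1, n3 stuck-at-0}.
Test 2 (in0=1, in1=0): fault-free n1=1, n2=0, n3=1 → 1; observed 1. Eliminates n3 stuck-at-0.
Only n1 stuck-at-1 is consistent with every test.

n1 stuck-at-1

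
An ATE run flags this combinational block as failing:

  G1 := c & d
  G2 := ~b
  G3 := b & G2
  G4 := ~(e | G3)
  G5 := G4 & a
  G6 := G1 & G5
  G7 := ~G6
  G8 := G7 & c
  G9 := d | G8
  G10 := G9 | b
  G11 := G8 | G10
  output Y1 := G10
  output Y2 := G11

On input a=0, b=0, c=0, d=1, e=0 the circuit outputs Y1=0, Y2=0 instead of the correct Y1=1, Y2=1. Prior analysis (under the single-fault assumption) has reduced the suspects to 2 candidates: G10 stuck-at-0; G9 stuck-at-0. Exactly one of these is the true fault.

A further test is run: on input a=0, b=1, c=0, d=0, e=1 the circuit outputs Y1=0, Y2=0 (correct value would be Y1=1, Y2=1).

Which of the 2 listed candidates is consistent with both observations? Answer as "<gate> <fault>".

G10 stuck-at-0

Evaluate each candidate on input a=0, b=1, c=0, d=0, e=1:
  G10 stuck-at-0: G1=0, G2=0, G3=0, G4=0, G5=0, G6=0, G7=1, G8=0, G9=0, G10=0 [stuck-at-0], G11=0 → Y1=0, Y2=0 — matches
  G9 stuck-at-0: G1=0, G2=0, G3=0, G4=0, G5=0, G6=0, G7=1, G8=0, G9=0 [stuck-at-0], G10=1, G11=1 → Y1=1, Y2=1 — eliminated
Only G10 stuck-at-0 reproduces the observed Y1=0, Y2=0.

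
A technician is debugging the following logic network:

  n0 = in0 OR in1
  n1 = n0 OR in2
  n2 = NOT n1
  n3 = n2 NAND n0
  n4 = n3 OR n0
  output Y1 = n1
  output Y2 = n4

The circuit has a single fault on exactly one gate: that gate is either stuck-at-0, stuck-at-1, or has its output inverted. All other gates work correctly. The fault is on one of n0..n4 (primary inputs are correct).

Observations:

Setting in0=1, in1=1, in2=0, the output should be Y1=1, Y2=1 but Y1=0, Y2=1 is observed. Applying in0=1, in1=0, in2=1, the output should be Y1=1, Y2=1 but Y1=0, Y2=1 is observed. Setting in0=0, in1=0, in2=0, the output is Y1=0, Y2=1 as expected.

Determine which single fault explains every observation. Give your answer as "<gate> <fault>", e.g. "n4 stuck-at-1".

Fault-free values for test 1 (in0=1, in1=1, in2=0): n0=1, n1=1, n2=0, n3=1, n4=1, giving Y1=1, Y2=1. Observed Y1=0, Y2=1.
Test 1: faults giving observed Y1=0, Y2=1 are {n0 stuck-at-0, n0 inverted output, n1 stuck-at-0, n1 inverted output}.
Test 2 (in0=1, in1=0, in2=1): fault-free n0=1, n1=1, n2=0, n3=1, n4=1 → Y1=1, Y2=1; observed Y1=0, Y2=1. Eliminates n0 stuck-at-0, n0 inverted output.
Test 3 (in0=0, in1=0, in2=0): fault-free n0=0, n1=0, n2=1, n3=1, n4=1 → Y1=0, Y2=1; observed Y1=0, Y2=1. Eliminates n1 inverted output.
Only n1 stuck-at-0 is consistent with every test.

n1 stuck-at-0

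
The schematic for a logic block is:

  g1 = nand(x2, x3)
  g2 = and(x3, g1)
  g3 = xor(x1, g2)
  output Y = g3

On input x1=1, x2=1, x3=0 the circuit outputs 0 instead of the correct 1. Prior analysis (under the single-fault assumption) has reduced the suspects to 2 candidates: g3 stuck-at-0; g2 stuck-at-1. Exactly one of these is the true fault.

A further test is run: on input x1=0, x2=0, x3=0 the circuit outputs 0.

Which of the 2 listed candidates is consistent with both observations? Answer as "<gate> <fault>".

Evaluate each candidate on input x1=0, x2=0, x3=0:
  g3 stuck-at-0: g1=1, g2=0, g3=0 [stuck-at-0] → 0 — matches
  g2 stuck-at-1: g1=1, g2=1 [stuck-at-1], g3=1 → 1 — eliminated
Only g3 stuck-at-0 reproduces the observed 0.

g3 stuck-at-0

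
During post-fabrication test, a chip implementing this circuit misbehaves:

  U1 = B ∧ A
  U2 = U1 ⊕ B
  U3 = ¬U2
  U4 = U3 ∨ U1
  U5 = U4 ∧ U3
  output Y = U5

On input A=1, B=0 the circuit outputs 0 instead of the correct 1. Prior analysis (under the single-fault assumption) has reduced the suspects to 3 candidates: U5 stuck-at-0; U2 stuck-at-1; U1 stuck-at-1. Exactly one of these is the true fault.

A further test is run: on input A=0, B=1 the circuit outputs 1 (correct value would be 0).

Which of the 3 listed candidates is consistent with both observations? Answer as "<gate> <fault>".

U1 stuck-at-1

Evaluate each candidate on input A=0, B=1:
  U5 stuck-at-0: U1=0, U2=1, U3=0, U4=0, U5=0 [stuck-at-0] → 0 — eliminated
  U2 stuck-at-1: U1=0, U2=1 [stuck-at-1], U3=0, U4=0, U5=0 → 0 — eliminated
  U1 stuck-at-1: U1=1 [stuck-at-1], U2=0, U3=1, U4=1, U5=1 → 1 — matches
Only U1 stuck-at-1 reproduces the observed 1.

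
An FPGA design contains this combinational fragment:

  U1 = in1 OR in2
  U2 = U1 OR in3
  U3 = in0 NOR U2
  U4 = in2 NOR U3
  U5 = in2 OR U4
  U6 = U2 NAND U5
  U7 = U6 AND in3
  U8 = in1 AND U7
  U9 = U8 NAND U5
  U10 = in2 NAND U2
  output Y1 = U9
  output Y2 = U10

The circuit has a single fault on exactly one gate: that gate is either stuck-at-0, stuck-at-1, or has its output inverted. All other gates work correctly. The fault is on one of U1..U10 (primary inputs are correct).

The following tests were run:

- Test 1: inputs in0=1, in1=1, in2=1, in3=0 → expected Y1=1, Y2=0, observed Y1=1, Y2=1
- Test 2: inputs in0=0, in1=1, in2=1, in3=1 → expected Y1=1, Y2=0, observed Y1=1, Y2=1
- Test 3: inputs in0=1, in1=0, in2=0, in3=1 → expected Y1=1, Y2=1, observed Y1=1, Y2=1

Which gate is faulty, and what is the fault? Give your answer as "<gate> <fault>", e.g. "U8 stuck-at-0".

U10 stuck-at-1

Fault-free values for test 1 (in0=1, in1=1, in2=1, in3=0): U1=1, U2=1, U3=0, U4=0, U5=1, U6=0, U7=0, U8=0, U9=1, U10=0, giving Y1=1, Y2=0. Observed Y1=1, Y2=1.
Test 1: faults giving observed Y1=1, Y2=1 are {U1 stuck-at-0, U1 inverted output, U2 stuck-at-0, U2 inverted output, U10 stuck-at-1, U10 inverted output}.
Test 2 (in0=0, in1=1, in2=1, in3=1): fault-free U1=1, U2=1, U3=0, U4=0, U5=1, U6=0, U7=0, U8=0, U9=1, U10=0 → Y1=1, Y2=0; observed Y1=1, Y2=1. Eliminates U1 stuck-at-0, U1 inverted output, U2 stuck-at-0, U2 inverted output.
Test 3 (in0=1, in1=0, in2=0, in3=1): fault-free U1=0, U2=1, U3=0, U4=1, U5=1, U6=0, U7=0, U8=0, U9=1, U10=1 → Y1=1, Y2=1; observed Y1=1, Y2=1. Eliminates U10 inverted output.
Only U10 stuck-at-1 is consistent with every test.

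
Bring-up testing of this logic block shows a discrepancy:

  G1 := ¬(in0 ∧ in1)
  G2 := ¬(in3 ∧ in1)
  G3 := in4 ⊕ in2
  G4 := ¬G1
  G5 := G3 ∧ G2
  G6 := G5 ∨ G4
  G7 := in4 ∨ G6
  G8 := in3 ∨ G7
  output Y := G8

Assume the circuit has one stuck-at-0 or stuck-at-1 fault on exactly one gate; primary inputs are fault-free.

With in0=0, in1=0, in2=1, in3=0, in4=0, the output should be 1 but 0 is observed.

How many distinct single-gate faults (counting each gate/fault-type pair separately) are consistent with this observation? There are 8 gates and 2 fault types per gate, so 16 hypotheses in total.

Fault-free: G1=1, G2=1, G3=1, G4=0, G5=1, G6=1, G7=1, G8=1 → 1. Observed 0.
  G1: none of the 2 fault types match ✗
  G2: stuck-at-0 ✓; others ✗
  G3: stuck-at-0 ✓; others ✗
  G4: none of the 2 fault types match ✗
  G5: stuck-at-0 ✓; others ✗
  G6: stuck-at-0 ✓; others ✗
  G7: stuck-at-0 ✓; others ✗
  G8: stuck-at-0 ✓; others ✗
Consistent faults: {G2 stuck-at-0, G3 stuck-at-0, G5 stuck-at-0, G6 stuck-at-0, G7 stuck-at-0, G8 stuck-at-0} — 6 in all.

6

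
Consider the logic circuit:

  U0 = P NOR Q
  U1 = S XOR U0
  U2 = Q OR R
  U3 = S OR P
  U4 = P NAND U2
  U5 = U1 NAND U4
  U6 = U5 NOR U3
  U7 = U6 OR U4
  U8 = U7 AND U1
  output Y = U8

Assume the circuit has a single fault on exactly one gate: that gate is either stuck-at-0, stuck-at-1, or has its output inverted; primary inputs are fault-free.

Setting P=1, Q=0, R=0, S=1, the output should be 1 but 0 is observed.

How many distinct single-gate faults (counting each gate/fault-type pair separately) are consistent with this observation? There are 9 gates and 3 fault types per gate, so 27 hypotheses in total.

Fault-free: U0=0, U1=1, U2=0, U3=1, U4=1, U5=0, U6=0, U7=1, U8=1 → 1. Observed 0.
  U0: stuck-at-1, inverted output ✓; others ✗
  U1: stuck-at-0, inverted output ✓; others ✗
  U2: stuck-at-1, inverted output ✓; others ✗
  U3: none of the 3 fault types match ✗
  U4: stuck-at-0, inverted output ✓; others ✗
  U5: none of the 3 fault types match ✗
  U6: none of the 3 fault types match ✗
  U7: stuck-at-0, inverted output ✓; others ✗
  U8: stuck-at-0, inverted output ✓; others ✗
Consistent faults: {U0 stuck-at-1, U0 inverted output, U1 stuck-at-0, U1 inverted output, U2 stuck-at-1, U2 inverted output, U4 stuck-at-0, U4 inverted output, U7 stuck-at-0, U7 inverted output, U8 stuck-at-0, U8 inverted output} — 12 in all.

12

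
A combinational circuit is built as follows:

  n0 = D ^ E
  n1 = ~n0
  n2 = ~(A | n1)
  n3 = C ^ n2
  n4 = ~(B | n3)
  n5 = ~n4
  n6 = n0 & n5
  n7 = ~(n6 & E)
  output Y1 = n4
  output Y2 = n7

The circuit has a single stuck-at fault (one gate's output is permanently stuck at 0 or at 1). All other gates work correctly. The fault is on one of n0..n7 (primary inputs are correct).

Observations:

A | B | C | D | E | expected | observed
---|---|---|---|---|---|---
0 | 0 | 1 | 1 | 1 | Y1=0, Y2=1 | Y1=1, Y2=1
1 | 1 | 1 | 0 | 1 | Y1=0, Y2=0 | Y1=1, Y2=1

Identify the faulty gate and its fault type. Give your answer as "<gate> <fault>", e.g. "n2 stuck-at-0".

Fault-free values for test 1 (A=0, B=0, C=1, D=1, E=1): n0=0, n1=1, n2=0, n3=1, n4=0, n5=1, n6=0, n7=1, giving Y1=0, Y2=1. Observed Y1=1, Y2=1.
Test 1: faults giving observed Y1=1, Y2=1 are {n0 stuck-at-1, n1 stuck-at-0, n2 stuck-at-1, n3 stuck-at-0, n4 stuck-at-1}.
Test 2 (A=1, B=1, C=1, D=0, E=1): fault-free n0=1, n1=0, n2=0, n3=1, n4=0, n5=1, n6=1, n7=0 → Y1=0, Y2=0; observed Y1=1, Y2=1. Eliminates n0 stuck-at-1, n1 stuck-at-0, n2 stuck-at-1, n3 stuck-at-0.
Only n4 stuck-at-1 is consistent with every test.

n4 stuck-at-1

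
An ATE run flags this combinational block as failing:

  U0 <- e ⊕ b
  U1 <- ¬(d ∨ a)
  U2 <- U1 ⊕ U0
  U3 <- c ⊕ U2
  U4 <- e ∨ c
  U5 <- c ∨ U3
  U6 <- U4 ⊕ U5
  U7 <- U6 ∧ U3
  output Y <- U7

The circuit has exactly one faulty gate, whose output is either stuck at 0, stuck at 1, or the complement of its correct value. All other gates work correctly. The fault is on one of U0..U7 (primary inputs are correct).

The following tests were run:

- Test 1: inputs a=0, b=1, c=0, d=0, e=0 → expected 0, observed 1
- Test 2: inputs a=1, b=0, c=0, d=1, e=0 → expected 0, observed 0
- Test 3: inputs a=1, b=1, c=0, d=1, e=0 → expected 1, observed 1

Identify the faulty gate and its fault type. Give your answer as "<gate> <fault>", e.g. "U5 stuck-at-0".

U1 stuck-at-0

Fault-free values for test 1 (a=0, b=1, c=0, d=0, e=0): U0=1, U1=1, U2=0, U3=0, U4=0, U5=0, U6=0, U7=0, giving Y=0. Observed 1.
Test 1: faults giving observed 1 are {U0 stuck-at-0, U0 inverted output, U1 stuck-at-0, U1 inverted output, U2 stuck-at-1, U2 inverted output, U3 stuck-at-1, U3 inverted output, U7 stuck-at-1, U7 inverted output}.
Test 2 (a=1, b=0, c=0, d=1, e=0): fault-free U0=0, U1=0, U2=0, U3=0, U4=0, U5=0, U6=0, U7=0 → 0; observed 0. Eliminates U0 inverted output, U1 inverted output, U2 stuck-at-1, U2 inverted output, U3 stuck-at-1, U3 inverted output, U7 stuck-at-1, U7 inverted output.
Test 3 (a=1, b=1, c=0, d=1, e=0): fault-free U0=1, U1=0, U2=1, U3=1, U4=0, U5=1, U6=1, U7=1 → 1; observed 1. Eliminates U0 stuck-at-0.
Only U1 stuck-at-0 is consistent with every test.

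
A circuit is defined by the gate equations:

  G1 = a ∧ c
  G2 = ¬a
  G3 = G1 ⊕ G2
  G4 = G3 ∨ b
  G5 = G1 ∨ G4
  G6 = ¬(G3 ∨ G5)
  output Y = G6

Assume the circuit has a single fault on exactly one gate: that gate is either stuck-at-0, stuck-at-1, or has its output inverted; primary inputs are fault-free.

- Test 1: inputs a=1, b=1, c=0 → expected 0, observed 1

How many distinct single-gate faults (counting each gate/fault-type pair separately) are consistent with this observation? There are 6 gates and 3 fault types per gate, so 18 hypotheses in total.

6

Fault-free: G1=0, G2=0, G3=0, G4=1, G5=1, G6=0 → 0. Observed 1.
  G1: none of the 3 fault types match ✗
  G2: none of the 3 fault types match ✗
  G3: none of the 3 fault types match ✗
  G4: stuck-at-0, inverted output ✓; others ✗
  G5: stuck-at-0, inverted output ✓; others ✗
  G6: stuck-at-1, inverted output ✓; others ✗
Consistent faults: {G4 stuck-at-0, G4 inverted output, G5 stuck-at-0, G5 inverted output, G6 stuck-at-1, G6 inverted output} — 6 in all.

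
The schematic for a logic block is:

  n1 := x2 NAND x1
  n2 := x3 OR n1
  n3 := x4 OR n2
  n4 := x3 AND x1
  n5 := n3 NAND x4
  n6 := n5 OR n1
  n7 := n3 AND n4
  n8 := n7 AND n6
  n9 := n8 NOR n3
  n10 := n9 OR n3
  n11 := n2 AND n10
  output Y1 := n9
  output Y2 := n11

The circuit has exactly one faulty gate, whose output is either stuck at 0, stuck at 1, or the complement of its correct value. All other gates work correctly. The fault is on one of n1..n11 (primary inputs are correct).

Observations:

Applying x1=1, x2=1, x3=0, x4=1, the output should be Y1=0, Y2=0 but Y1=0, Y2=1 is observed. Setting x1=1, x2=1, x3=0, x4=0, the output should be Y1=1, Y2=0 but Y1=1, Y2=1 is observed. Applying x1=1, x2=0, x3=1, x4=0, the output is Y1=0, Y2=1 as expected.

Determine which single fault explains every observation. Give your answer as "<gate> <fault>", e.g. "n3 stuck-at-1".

Fault-free values for test 1 (x1=1, x2=1, x3=0, x4=1): n1=0, n2=0, n3=1, n4=0, n5=0, n6=0, n7=0, n8=0, n9=0, n10=1, n11=0, giving Y1=0, Y2=0. Observed Y1=0, Y2=1.
Test 1: faults giving observed Y1=0, Y2=1 are {n1 stuck-at-1, n1 inverted output, n2 stuck-at-1, n2 inverted output, n11 stuck-at-1, n11 inverted output}.
Test 2 (x1=1, x2=1, x3=0, x4=0): fault-free n1=0, n2=0, n3=0, n4=0, n5=1, n6=1, n7=0, n8=0, n9=1, n10=1, n11=0 → Y1=1, Y2=0; observed Y1=1, Y2=1. Eliminates n1 stuck-at-1, n1 inverted output, n2 stuck-at-1, n2 inverted output.
Test 3 (x1=1, x2=0, x3=1, x4=0): fault-free n1=1, n2=1, n3=1, n4=1, n5=1, n6=1, n7=1, n8=1, n9=0, n10=1, n11=1 → Y1=0, Y2=1; observed Y1=0, Y2=1. Eliminates n11 inverted output.
Only n11 stuck-at-1 is consistent with every test.

n11 stuck-at-1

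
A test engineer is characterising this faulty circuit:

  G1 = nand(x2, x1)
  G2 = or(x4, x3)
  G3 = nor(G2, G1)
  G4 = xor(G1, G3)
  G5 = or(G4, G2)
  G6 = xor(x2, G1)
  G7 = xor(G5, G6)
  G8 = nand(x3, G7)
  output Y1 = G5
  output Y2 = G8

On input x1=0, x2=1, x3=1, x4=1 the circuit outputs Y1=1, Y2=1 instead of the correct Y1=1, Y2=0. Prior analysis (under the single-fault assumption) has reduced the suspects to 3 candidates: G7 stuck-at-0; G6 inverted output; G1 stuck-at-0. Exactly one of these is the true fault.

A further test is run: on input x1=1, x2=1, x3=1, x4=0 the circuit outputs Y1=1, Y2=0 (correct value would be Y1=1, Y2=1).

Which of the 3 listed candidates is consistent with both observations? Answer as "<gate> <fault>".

Evaluate each candidate on input x1=1, x2=1, x3=1, x4=0:
  G7 stuck-at-0: G1=0, G2=1, G3=0, G4=0, G5=1, G6=1, G7=0 [stuck-at-0], G8=1 → Y1=1, Y2=1 — eliminated
  G6 inverted output: G1=0, G2=1, G3=0, G4=0, G5=1, G6=0 [inverted output], G7=1, G8=0 → Y1=1, Y2=0 — matches
  G1 stuck-at-0: G1=0 [stuck-at-0], G2=1, G3=0, G4=0, G5=1, G6=1, G7=0, G8=1 → Y1=1, Y2=1 — eliminated
Only G6 inverted output reproduces the observed Y1=1, Y2=0.

G6 inverted output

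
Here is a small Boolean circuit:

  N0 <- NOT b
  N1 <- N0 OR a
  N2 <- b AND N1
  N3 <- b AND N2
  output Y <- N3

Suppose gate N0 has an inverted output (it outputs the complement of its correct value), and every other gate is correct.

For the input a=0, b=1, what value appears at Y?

Propagate with N0 forced: N0=1 [inverted output], N1=1, N2=1, N3=1.
So Y = 1. (Without the fault it would be 0.)

1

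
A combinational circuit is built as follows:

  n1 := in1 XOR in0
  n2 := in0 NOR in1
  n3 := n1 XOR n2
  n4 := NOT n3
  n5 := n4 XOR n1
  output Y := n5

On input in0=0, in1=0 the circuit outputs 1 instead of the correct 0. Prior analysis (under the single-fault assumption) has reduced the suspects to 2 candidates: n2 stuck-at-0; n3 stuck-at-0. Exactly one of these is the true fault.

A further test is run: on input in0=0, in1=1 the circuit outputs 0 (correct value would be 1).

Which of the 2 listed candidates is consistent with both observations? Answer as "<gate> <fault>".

n3 stuck-at-0

Evaluate each candidate on input in0=0, in1=1:
  n2 stuck-at-0: n1=1, n2=0 [stuck-at-0], n3=1, n4=0, n5=1 → 1 — eliminated
  n3 stuck-at-0: n1=1, n2=0, n3=0 [stuck-at-0], n4=1, n5=0 → 0 — matches
Only n3 stuck-at-0 reproduces the observed 0.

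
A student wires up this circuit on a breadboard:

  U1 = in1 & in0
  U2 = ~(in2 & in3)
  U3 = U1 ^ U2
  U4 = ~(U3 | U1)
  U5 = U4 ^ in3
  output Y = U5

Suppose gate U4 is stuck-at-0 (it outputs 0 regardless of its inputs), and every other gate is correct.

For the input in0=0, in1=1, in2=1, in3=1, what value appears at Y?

Propagate with U4 forced: U1=0, U2=0, U3=0, U4=0 [stuck-at-0], U5=1.
So Y = 1. (Without the fault it would be 0.)

1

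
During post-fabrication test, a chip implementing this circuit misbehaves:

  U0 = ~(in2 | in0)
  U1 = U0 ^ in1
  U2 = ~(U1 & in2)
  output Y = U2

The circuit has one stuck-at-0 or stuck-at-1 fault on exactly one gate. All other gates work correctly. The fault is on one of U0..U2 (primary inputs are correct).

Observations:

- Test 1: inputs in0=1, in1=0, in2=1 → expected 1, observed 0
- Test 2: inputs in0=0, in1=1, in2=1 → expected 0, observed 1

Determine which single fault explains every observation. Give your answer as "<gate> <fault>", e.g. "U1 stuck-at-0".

Fault-free values for test 1 (in0=1, in1=0, in2=1): U0=0, U1=0, U2=1, giving Y=1. Observed 0.
Test 1: faults giving observed 0 are {U0 stuck-at-1, U1 stuck-at-1, U2 stuck-at-0}.
Test 2 (in0=0, in1=1, in2=1): fault-free U0=0, U1=1, U2=0 → 0; observed 1. Eliminates U1 stuck-at-1, U2 stuck-at-0.
Only U0 stuck-at-1 is consistent with every test.

U0 stuck-at-1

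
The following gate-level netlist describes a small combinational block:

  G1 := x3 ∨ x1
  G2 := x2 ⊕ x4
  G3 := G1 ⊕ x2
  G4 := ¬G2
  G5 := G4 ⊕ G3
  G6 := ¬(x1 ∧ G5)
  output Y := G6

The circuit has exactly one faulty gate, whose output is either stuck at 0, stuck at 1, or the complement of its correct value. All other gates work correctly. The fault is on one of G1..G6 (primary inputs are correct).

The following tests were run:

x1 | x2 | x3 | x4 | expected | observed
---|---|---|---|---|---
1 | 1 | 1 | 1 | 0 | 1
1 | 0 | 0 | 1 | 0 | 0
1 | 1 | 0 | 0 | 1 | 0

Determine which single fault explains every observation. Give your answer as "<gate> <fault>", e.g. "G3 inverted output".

Fault-free values for test 1 (x1=1, x2=1, x3=1, x4=1): G1=1, G2=0, G3=0, G4=1, G5=1, G6=0, giving Y=0. Observed 1.
Test 1: faults giving observed 1 are {G1 stuck-at-0, G1 inverted output, G2 stuck-at-1, G2 inverted output, G3 stuck-at-1, G3 inverted output, G4 stuck-at-0, G4 inverted output, G5 stuck-at-0, G5 inverted output, G6 stuck-at-1, G6 inverted output}.
Test 2 (x1=1, x2=0, x3=0, x4=1): fault-free G1=1, G2=1, G3=1, G4=0, G5=1, G6=0 → 0; observed 0. Eliminates G1 stuck-at-0, G1 inverted output, G2 inverted output, G3 inverted output, G4 inverted output, G5 stuck-at-0, G5 inverted output, G6 stuck-at-1, G6 inverted output.
Test 3 (x1=1, x2=1, x3=0, x4=0): fault-free G1=1, G2=1, G3=0, G4=0, G5=0, G6=1 → 1; observed 0. Eliminates G2 stuck-at-1, G4 stuck-at-0.
Only G3 stuck-at-1 is consistent with every test.

G3 stuck-at-1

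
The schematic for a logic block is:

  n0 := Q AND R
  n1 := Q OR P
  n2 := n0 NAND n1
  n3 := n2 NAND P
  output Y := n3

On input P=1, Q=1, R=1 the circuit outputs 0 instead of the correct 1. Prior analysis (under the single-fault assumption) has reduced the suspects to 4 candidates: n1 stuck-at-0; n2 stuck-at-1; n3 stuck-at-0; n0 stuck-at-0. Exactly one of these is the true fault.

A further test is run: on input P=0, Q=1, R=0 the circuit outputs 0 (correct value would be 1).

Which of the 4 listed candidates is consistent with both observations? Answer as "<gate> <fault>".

n3 stuck-at-0

Evaluate each candidate on input P=0, Q=1, R=0:
  n1 stuck-at-0: n0=0, n1=0 [stuck-at-0], n2=1, n3=1 → 1 — eliminated
  n2 stuck-at-1: n0=0, n1=1, n2=1 [stuck-at-1], n3=1 → 1 — eliminated
  n3 stuck-at-0: n0=0, n1=1, n2=1, n3=0 [stuck-at-0] → 0 — matches
  n0 stuck-at-0: n0=0 [stuck-at-0], n1=1, n2=1, n3=1 → 1 — eliminated
Only n3 stuck-at-0 reproduces the observed 0.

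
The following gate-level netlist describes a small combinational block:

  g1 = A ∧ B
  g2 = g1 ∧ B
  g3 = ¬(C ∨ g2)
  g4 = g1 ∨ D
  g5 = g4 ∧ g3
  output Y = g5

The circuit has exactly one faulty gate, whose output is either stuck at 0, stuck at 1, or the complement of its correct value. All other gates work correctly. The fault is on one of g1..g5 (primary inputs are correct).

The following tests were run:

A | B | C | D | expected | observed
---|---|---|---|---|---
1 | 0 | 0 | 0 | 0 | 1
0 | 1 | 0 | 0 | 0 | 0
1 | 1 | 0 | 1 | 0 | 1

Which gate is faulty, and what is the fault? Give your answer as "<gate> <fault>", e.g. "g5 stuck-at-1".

Fault-free values for test 1 (A=1, B=0, C=0, D=0): g1=0, g2=0, g3=1, g4=0, g5=0, giving Y=0. Observed 1.
Test 1: faults giving observed 1 are {g1 stuck-at-1, g1 inverted output, g4 stuck-at-1, g4 inverted output, g5 stuck-at-1, g5 inverted output}.
Test 2 (A=0, B=1, C=0, D=0): fault-free g1=0, g2=0, g3=1, g4=0, g5=0 → 0; observed 0. Eliminates g4 stuck-at-1, g4 inverted output, g5 stuck-at-1, g5 inverted output.
Test 3 (A=1, B=1, C=0, D=1): fault-free g1=1, g2=1, g3=0, g4=1, g5=0 → 0; observed 1. Eliminates g1 stuck-at-1.
Only g1 inverted output is consistent with every test.

g1 inverted output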